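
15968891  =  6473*2467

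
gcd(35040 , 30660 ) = 4380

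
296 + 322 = 618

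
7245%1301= 740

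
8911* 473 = 4214903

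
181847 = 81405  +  100442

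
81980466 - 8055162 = 73925304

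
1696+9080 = 10776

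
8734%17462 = 8734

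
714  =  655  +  59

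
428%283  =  145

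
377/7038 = 377/7038  =  0.05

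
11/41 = 11/41  =  0.27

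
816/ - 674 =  - 2+266/337 = -1.21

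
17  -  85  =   - 68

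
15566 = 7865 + 7701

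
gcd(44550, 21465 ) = 405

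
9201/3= 3067 = 3067.00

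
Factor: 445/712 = 5/8 = 2^( - 3) * 5^1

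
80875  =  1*80875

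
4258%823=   143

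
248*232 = 57536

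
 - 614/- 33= 614/33 = 18.61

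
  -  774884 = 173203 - 948087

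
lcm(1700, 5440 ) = 27200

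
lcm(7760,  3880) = 7760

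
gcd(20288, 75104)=32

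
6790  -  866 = 5924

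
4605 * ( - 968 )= -4457640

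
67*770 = 51590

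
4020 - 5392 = -1372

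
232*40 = 9280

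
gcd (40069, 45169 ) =17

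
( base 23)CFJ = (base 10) 6712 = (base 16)1a38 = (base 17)163e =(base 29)7SD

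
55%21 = 13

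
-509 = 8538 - 9047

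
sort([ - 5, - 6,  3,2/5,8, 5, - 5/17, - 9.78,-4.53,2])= [-9.78, - 6, - 5, - 4.53,-5/17, 2/5,  2,3, 5,8]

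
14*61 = 854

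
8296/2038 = 4148/1019 = 4.07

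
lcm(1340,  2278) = 22780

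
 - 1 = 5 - 6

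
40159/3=13386 + 1/3 = 13386.33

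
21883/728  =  21883/728 = 30.06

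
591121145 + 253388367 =844509512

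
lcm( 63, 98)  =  882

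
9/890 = 9/890 = 0.01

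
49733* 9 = 447597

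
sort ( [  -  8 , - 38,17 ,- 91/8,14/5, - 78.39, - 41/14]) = [ - 78.39 ,-38, - 91/8, - 8 , - 41/14,14/5, 17 ] 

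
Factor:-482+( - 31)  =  -513 = - 3^3 * 19^1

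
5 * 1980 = 9900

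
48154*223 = 10738342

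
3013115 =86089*35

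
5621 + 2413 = 8034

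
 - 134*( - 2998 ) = 401732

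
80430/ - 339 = -238 + 84/113  =  -237.26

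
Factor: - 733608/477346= - 2^2*3^2*23^1*443^1 * 238673^( - 1) =- 366804/238673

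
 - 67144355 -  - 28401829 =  - 38742526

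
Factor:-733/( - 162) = 2^( - 1)*3^ (-4 ) * 733^1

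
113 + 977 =1090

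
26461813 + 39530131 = 65991944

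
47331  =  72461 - 25130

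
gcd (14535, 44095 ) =5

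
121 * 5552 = 671792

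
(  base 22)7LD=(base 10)3863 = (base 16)f17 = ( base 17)D64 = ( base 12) 229B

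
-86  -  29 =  - 115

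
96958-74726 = 22232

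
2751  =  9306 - 6555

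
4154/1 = 4154 = 4154.00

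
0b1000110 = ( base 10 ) 70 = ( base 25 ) 2k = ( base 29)2C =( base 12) 5A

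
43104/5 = 8620  +  4/5 = 8620.80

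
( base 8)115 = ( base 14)57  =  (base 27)2n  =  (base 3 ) 2212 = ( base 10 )77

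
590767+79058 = 669825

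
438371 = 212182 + 226189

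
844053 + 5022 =849075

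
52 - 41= 11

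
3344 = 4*836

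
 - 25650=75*(-342)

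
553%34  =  9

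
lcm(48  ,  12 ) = 48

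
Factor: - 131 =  - 131^1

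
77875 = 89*875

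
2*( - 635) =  - 1270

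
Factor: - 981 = - 3^2*109^1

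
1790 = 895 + 895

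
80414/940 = 85 + 257/470 = 85.55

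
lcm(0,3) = 0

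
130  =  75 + 55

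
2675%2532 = 143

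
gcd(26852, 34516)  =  4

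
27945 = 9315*3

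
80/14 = 40/7 = 5.71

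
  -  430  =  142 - 572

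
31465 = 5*6293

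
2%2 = 0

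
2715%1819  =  896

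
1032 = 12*86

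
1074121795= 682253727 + 391868068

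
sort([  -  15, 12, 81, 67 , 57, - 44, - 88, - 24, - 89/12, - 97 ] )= [ - 97,  -  88, - 44,-24, - 15, - 89/12, 12,57 , 67,81 ]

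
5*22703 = 113515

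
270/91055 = 54/18211 = 0.00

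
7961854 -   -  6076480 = 14038334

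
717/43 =717/43= 16.67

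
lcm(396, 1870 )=33660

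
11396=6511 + 4885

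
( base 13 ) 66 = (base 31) 2M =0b1010100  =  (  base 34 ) 2g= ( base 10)84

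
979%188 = 39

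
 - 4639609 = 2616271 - 7255880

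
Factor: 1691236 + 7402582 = 9093818 =2^1*19^1*167^1 * 1433^1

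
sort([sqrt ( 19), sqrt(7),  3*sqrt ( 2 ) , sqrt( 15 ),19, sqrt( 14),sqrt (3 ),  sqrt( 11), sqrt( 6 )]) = [ sqrt( 3), sqrt(6)  ,  sqrt(7), sqrt(11 ), sqrt( 14 ),  sqrt(15 ),  3 *sqrt(2 ) , sqrt(19), 19]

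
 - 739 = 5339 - 6078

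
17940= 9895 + 8045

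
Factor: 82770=2^1*3^1*5^1* 31^1*89^1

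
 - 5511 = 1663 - 7174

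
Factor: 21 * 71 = 1491 = 3^1*7^1*71^1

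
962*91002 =87543924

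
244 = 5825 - 5581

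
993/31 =32 + 1/31 = 32.03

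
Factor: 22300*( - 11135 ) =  - 2^2*5^3  *  17^1*131^1 * 223^1 = - 248310500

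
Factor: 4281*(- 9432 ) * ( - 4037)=163007568504 = 2^3*3^3*11^1* 131^1*367^1 *1427^1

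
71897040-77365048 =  - 5468008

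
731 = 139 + 592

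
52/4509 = 52/4509 = 0.01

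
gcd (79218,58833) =27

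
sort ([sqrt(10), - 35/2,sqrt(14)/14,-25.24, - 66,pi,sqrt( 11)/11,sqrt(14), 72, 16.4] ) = [ - 66, - 25.24 ,  -  35/2, sqrt( 14 )/14,sqrt( 11)/11,pi, sqrt(10), sqrt(14 ), 16.4,72 ]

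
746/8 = 373/4 = 93.25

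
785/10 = 78 + 1/2 =78.50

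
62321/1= 62321 = 62321.00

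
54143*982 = 53168426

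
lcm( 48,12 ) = 48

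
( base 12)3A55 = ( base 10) 6689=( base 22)di1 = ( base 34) 5qp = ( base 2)1101000100001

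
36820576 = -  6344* ( - 5804)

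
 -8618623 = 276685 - 8895308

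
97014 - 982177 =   -  885163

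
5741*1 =5741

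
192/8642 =96/4321 = 0.02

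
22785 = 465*49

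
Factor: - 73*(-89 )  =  6497=73^1 *89^1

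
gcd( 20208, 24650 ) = 2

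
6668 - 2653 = 4015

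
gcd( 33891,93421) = 1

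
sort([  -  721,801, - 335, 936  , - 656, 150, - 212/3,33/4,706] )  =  [-721, - 656,  -  335 , -212/3,33/4,  150, 706,801,936] 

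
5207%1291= 43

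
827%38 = 29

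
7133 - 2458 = 4675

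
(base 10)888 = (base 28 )13k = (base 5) 12023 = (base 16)378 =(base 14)476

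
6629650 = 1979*3350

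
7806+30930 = 38736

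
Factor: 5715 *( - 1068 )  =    -  2^2*3^3*5^1*89^1*127^1 = -6103620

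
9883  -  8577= 1306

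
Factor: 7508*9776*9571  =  2^6*13^1* 17^1*47^1*563^1*1877^1 = 702494248768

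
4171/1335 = 3+166/1335 = 3.12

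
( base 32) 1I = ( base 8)62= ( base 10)50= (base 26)1o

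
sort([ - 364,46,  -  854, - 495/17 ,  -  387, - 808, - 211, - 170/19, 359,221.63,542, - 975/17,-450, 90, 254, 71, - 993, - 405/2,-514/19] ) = [ - 993 , - 854, - 808,-450,- 387,  -  364,-211 ,-405/2,-975/17, - 495/17, - 514/19, - 170/19, 46  ,  71, 90,  221.63, 254,359, 542] 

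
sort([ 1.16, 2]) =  [ 1.16,2]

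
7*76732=537124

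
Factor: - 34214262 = - 2^1*3^1 * 337^1 * 16921^1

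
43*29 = 1247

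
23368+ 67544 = 90912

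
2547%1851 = 696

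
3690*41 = 151290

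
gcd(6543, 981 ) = 9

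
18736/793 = 18736/793 =23.63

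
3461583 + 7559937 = 11021520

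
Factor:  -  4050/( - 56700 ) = 1/14  =  2^(- 1 )*  7^(-1) 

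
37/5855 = 37/5855=0.01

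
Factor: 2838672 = 2^4*3^3*6571^1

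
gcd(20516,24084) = 892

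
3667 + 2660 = 6327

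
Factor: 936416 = 2^5*13^1*2251^1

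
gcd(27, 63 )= 9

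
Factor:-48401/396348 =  - 2^( - 2 )*3^ ( - 1 )*29^1*1669^1*33029^(-1)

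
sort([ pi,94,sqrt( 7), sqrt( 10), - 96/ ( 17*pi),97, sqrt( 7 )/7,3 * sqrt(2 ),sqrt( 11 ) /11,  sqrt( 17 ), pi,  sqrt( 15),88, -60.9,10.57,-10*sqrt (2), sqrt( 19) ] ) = [  -  60.9, - 10*sqrt( 2), - 96/( 17 * pi), sqrt( 11) /11,sqrt( 7)/7 , sqrt(7),pi,pi,sqrt( 10) , sqrt( 15),sqrt( 17),3 * sqrt( 2 ),sqrt( 19),10.57,88,94,  97]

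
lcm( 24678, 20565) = 123390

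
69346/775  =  89 + 371/775 = 89.48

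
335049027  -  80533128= 254515899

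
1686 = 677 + 1009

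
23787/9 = 2643 = 2643.00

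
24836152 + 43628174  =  68464326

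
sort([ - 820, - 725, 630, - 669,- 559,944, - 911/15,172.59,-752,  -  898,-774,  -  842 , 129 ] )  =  [ - 898, - 842 , - 820, - 774, - 752, - 725, - 669,- 559, - 911/15,129,172.59, 630, 944 ]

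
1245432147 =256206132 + 989226015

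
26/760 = 13/380 = 0.03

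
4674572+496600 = 5171172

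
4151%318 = 17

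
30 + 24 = 54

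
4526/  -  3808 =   -  2263/1904 = - 1.19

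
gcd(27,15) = 3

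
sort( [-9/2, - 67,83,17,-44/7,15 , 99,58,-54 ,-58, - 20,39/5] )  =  [ - 67, - 58, -54,-20, - 44/7,-9/2,39/5, 15,17, 58,83,99]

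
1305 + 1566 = 2871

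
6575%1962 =689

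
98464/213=98464/213 = 462.27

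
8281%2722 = 115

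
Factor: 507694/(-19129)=-982/37 = -2^1 * 37^( - 1)*491^1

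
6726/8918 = 3363/4459 =0.75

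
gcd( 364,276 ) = 4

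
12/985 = 12/985 =0.01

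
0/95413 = 0 = 0.00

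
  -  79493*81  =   - 6438933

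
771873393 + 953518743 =1725392136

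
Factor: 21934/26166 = 10967/13083 = 3^( -1 ) * 7^(-2)*11^1*89^(-1 )*997^1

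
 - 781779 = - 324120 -457659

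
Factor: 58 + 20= 78 = 2^1*3^1*13^1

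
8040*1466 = 11786640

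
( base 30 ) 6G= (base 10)196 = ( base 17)B9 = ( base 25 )7l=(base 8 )304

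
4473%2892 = 1581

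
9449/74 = 127 + 51/74= 127.69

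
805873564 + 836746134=1642619698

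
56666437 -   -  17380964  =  74047401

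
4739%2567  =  2172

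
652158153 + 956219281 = 1608377434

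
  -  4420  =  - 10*442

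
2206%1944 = 262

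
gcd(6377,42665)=7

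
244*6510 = 1588440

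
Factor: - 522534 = - 2^1* 3^1*73^1*1193^1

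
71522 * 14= 1001308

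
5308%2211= 886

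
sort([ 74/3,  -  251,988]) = [ - 251,74/3,988] 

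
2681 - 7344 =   -  4663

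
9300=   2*4650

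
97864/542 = 48932/271 = 180.56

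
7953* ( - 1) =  - 7953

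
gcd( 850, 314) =2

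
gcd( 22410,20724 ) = 6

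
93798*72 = 6753456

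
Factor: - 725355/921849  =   - 3^5 *5^1*199^1*307283^( - 1) = -241785/307283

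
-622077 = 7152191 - 7774268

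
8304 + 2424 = 10728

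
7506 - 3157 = 4349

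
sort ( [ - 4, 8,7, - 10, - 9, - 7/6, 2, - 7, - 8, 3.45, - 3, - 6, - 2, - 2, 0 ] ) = [  -  10, - 9, - 8, - 7 , - 6, - 4, - 3, -2, - 2,  -  7/6, 0,2,3.45, 7, 8]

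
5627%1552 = 971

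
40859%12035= 4754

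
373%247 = 126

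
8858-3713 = 5145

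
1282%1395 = 1282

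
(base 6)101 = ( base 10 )37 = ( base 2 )100101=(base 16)25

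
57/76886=57/76886 = 0.00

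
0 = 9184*0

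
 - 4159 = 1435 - 5594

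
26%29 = 26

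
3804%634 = 0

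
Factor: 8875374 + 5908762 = 14784136 = 2^3*131^1*14107^1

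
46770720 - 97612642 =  - 50841922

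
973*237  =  230601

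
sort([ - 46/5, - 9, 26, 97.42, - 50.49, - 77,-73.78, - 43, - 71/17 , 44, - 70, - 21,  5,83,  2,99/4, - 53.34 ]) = [ - 77, - 73.78, - 70, - 53.34,-50.49, - 43, - 21, - 46/5, - 9, - 71/17, 2, 5, 99/4, 26, 44, 83, 97.42 ] 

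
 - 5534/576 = - 2767/288 = - 9.61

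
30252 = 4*7563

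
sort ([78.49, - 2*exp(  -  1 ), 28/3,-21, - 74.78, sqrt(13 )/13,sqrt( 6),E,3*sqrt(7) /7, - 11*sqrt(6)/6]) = [ - 74.78,-21,- 11*sqrt( 6)/6,- 2 * exp(  -  1 ),  sqrt ( 13 )/13,  3*sqrt(7)/7, sqrt(6), E, 28/3, 78.49]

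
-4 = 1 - 5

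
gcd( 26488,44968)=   616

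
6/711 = 2/237 =0.01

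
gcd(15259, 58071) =1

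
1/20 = 1/20 = 0.05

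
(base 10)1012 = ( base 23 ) 1L0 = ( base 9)1344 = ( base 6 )4404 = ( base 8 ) 1764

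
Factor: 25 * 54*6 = 8100 = 2^2* 3^4*  5^2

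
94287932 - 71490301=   22797631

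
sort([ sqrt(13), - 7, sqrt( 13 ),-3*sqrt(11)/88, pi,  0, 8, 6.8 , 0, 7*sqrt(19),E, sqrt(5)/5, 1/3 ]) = [ - 7,-3*sqrt(11)/88, 0, 0, 1/3,sqrt (5 ) /5,E, pi, sqrt ( 13 ), sqrt( 13), 6.8,  8, 7*sqrt(19 ) ]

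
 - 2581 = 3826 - 6407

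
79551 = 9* 8839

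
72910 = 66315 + 6595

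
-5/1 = -5=   - 5.00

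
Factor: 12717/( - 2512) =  - 2^( - 4 ) * 3^4 =-81/16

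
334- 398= - 64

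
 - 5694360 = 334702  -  6029062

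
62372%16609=12545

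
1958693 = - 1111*( - 1763 ) 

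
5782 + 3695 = 9477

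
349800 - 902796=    -552996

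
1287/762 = 1 + 175/254 = 1.69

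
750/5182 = 375/2591  =  0.14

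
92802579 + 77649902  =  170452481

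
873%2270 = 873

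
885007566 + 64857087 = 949864653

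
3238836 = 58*55842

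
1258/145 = 1258/145 = 8.68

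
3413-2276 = 1137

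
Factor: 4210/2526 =3^( - 1)*5^1= 5/3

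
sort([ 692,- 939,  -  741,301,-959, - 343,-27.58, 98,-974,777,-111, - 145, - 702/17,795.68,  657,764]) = [-974,-959,-939, - 741,-343,-145, - 111 ,-702/17, - 27.58,98, 301, 657,692,764 , 777, 795.68 ] 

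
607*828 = 502596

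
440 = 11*40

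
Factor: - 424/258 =-2^2*3^( - 1)*43^(-1)*53^1 = - 212/129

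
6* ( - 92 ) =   -  552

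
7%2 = 1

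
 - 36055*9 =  - 324495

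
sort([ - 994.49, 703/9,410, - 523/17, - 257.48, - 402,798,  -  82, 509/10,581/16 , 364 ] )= [  -  994.49, - 402,-257.48,-82, - 523/17,581/16,509/10,703/9, 364,410, 798 ] 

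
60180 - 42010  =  18170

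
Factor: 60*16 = 960 = 2^6*3^1*5^1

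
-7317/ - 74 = 7317/74= 98.88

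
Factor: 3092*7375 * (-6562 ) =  - 2^3*5^3*17^1 * 59^1 * 193^1 * 773^1 = - 149636567000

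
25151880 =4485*5608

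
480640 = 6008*80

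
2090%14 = 4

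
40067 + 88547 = 128614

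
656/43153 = 656/43153  =  0.02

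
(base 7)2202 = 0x312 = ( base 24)18I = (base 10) 786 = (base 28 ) 102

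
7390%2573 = 2244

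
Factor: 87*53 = 3^1*29^1*53^1  =  4611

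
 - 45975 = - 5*9195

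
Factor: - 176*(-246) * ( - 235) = -10174560 = - 2^5*3^1 * 5^1*11^1 * 41^1*47^1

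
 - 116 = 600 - 716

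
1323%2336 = 1323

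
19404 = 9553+9851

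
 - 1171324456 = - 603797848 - 567526608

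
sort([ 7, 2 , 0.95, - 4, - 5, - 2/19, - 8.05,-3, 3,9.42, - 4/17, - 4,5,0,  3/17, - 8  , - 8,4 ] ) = [ - 8.05, - 8, - 8, - 5,-4, - 4, - 3, - 4/17, - 2/19 , 0,3/17, 0.95,2, 3,4,5,7,9.42] 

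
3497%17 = 12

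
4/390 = 2/195 = 0.01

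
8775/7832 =8775/7832 = 1.12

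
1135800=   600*1893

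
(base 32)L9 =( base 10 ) 681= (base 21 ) 1B9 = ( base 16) 2A9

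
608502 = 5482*111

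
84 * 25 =2100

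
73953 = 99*747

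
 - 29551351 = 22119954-51671305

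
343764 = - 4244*(  -  81) 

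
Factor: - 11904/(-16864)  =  12/17 = 2^2*3^1*17^( - 1)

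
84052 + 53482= 137534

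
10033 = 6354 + 3679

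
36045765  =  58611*615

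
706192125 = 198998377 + 507193748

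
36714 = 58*633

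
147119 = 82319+64800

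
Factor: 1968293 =1968293^1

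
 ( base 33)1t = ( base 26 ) 2a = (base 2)111110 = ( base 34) 1S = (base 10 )62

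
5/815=1/163 = 0.01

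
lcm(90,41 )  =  3690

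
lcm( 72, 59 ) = 4248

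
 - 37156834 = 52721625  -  89878459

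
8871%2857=300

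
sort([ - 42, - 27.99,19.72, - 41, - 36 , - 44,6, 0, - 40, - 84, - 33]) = [ - 84, - 44, - 42,  -  41, - 40,  -  36, - 33, - 27.99, 0,6 , 19.72]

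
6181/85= 72+61/85 = 72.72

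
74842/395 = 189  +  187/395  =  189.47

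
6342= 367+5975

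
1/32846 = 1/32846 = 0.00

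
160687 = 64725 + 95962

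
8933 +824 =9757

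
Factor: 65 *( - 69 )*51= - 228735 =- 3^2*5^1*13^1* 17^1*23^1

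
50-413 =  - 363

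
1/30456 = 1/30456 = 0.00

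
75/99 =25/33 = 0.76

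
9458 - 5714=3744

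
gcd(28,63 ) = 7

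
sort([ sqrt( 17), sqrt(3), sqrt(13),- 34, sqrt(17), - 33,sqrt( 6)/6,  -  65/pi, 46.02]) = [ - 34, - 33, - 65/pi,sqrt( 6 )/6,sqrt (3), sqrt( 13 ),sqrt( 17),sqrt( 17),46.02 ] 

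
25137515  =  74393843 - 49256328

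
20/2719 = 20/2719  =  0.01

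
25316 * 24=607584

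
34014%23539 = 10475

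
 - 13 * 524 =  - 6812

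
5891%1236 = 947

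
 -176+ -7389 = -7565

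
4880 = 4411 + 469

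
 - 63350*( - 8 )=506800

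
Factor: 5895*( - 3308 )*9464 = -2^5*3^2*5^1*7^1 * 13^2*131^1 * 827^1 = - 184554246240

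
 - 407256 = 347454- 754710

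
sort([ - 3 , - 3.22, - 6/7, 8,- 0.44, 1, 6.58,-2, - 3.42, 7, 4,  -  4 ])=[ - 4, - 3.42, - 3.22, - 3, - 2, - 6/7, - 0.44 , 1, 4, 6.58, 7, 8 ] 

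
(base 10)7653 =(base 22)fhj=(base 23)eah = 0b1110111100101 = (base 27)ADC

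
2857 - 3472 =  - 615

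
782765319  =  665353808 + 117411511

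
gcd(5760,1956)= 12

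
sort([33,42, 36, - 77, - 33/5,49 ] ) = [-77, - 33/5,33, 36 , 42 , 49]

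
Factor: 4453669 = 11^1* 113^1*3583^1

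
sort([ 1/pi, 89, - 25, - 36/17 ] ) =[ - 25, - 36/17, 1/pi,89]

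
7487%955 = 802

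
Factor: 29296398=2^1 * 3^1*4882733^1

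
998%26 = 10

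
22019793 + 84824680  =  106844473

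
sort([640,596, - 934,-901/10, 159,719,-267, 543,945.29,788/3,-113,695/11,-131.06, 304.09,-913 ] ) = [  -  934, - 913, - 267, - 131.06, - 113, - 901/10,  695/11,159,788/3,304.09,543,596,640, 719 , 945.29]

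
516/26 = 19+11/13 =19.85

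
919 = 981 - 62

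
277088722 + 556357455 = 833446177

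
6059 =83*73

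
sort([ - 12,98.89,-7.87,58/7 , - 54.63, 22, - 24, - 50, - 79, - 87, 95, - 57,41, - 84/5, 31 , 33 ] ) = [ - 87, - 79, - 57,  -  54.63 , - 50, - 24, - 84/5, - 12, - 7.87, 58/7 , 22, 31, 33, 41 , 95,98.89] 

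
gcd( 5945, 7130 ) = 5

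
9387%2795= 1002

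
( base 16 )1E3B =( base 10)7739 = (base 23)EEB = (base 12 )458B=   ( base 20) J6J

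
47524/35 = 47524/35  =  1357.83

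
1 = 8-7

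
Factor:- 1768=-2^3*13^1*17^1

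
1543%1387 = 156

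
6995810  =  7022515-26705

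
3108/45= 69 + 1/15 = 69.07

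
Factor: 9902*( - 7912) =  - 78344624 = - 2^4*23^1*43^1*4951^1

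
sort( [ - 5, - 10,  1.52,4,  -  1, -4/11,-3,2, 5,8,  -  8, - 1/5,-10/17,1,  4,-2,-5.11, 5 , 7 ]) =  [ - 10, - 8, - 5.11 ,-5, - 3,-2,-1,-10/17,  -  4/11, - 1/5,1,1.52, 2,4, 4, 5,5, 7,8 ] 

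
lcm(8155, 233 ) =8155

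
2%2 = 0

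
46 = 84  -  38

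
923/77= 11 + 76/77=11.99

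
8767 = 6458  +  2309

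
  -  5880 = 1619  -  7499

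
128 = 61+67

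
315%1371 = 315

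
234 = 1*234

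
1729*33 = 57057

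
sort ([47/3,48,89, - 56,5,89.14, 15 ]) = [-56,5, 15, 47/3,48,  89,  89.14 ] 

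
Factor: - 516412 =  -2^2*13^1*9931^1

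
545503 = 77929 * 7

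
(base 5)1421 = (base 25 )9B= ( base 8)354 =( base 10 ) 236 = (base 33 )75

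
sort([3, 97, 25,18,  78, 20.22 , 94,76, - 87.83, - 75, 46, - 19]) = [ - 87.83, - 75,  -  19,  3, 18 , 20.22 , 25, 46,76,78, 94,97]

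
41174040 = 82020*502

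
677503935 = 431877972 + 245625963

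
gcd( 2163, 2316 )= 3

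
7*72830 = 509810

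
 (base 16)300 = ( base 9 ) 1043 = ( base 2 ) 1100000000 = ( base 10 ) 768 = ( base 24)180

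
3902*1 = 3902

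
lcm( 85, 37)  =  3145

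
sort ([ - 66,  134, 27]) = [ - 66,  27, 134]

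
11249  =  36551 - 25302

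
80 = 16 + 64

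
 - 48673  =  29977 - 78650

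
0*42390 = 0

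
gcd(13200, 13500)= 300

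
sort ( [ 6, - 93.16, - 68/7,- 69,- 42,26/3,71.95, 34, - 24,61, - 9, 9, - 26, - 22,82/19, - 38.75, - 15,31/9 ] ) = [  -  93.16 , - 69,-42, - 38.75,  -  26 , - 24,-22, - 15, - 68/7, - 9,31/9,82/19,6 , 26/3, 9, 34,61,71.95]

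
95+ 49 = 144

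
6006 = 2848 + 3158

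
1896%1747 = 149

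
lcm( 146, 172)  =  12556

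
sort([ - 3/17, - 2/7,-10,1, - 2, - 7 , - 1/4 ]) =[-10, - 7, - 2, - 2/7, - 1/4, - 3/17,1]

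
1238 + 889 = 2127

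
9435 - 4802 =4633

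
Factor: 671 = 11^1* 61^1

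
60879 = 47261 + 13618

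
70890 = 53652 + 17238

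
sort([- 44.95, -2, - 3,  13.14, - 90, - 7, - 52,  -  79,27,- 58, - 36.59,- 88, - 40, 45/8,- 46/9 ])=[-90, - 88, - 79, -58, - 52 ,  -  44.95, - 40,  -  36.59, - 7, - 46/9, - 3, - 2,45/8,13.14, 27 ] 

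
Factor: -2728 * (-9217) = 2^3*11^1 * 13^1*31^1*709^1 = 25143976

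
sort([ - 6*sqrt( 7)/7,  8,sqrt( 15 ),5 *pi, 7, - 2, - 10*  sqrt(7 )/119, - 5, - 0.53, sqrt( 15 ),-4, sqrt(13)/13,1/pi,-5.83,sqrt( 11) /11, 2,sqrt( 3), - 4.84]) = [ - 5.83, - 5, - 4.84, - 4, - 6 * sqrt( 7) /7, - 2, - 0.53, - 10 * sqrt (7)/119, sqrt(13)/13,sqrt( 11) /11, 1/pi,sqrt(3),2,sqrt(15) , sqrt(15 ), 7, 8,5*pi]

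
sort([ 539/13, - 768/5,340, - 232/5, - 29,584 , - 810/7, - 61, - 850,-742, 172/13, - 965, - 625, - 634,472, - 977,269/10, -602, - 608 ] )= [ -977, - 965,  -  850, - 742, - 634, - 625, - 608 , - 602 , - 768/5, - 810/7, - 61, - 232/5,-29, 172/13,269/10, 539/13,340,472, 584]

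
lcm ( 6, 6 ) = 6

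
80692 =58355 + 22337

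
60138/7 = 60138/7 = 8591.14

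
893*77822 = 69495046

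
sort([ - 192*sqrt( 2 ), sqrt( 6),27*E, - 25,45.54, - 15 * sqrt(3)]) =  [ -192*sqrt(2), - 15 * sqrt (3 ),  -  25,sqrt( 6 ), 45.54, 27*E] 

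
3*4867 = 14601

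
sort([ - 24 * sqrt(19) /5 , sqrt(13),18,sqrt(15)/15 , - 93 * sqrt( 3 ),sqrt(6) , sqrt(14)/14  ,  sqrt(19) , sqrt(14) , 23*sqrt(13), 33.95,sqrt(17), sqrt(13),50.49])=[-93*sqrt( 3), - 24*sqrt ( 19)/5,sqrt( 15)/15,sqrt(14)/14,sqrt(6 ), sqrt(13), sqrt(13),sqrt( 14), sqrt ( 17), sqrt(19), 18 , 33.95 , 50.49,23*sqrt(13 ) ]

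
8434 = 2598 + 5836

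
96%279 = 96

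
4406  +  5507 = 9913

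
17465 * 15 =261975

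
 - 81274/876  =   - 40637/438 = -92.78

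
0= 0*48941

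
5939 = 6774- 835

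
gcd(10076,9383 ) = 11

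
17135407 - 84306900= - 67171493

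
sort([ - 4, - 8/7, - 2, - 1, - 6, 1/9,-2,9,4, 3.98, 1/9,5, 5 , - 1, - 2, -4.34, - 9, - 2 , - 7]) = [ - 9, - 7,- 6, - 4.34, - 4, - 2, - 2, - 2, - 2, - 8/7, - 1, - 1, 1/9,1/9, 3.98, 4,  5, 5,9]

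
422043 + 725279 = 1147322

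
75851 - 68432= 7419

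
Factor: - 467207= -13^1*83^1* 433^1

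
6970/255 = 27 +1/3 = 27.33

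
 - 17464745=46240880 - 63705625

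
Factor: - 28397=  - 73^1*389^1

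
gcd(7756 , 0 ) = 7756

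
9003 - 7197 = 1806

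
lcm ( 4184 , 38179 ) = 305432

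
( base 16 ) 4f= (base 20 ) 3J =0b1001111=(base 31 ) 2H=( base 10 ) 79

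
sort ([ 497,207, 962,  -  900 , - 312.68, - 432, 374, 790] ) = [ - 900, - 432, -312.68,207, 374, 497, 790, 962 ]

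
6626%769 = 474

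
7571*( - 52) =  - 393692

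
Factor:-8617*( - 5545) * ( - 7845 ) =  - 3^1* 5^2 * 7^1*523^1*1109^1*1231^1 =- 374844023925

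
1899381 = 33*57557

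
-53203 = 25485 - 78688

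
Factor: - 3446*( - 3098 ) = 2^2*1549^1 * 1723^1 = 10675708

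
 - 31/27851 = -31/27851 = -  0.00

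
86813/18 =86813/18 = 4822.94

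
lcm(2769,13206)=171678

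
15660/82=7830/41 = 190.98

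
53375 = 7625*7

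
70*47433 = 3320310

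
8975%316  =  127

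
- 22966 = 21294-44260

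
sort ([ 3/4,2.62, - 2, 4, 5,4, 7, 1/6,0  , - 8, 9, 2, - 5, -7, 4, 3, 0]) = [  -  8 , -7, - 5,-2, 0,0,1/6, 3/4, 2, 2.62, 3,4, 4, 4,  5, 7, 9]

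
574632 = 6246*92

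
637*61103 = 38922611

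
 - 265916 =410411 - 676327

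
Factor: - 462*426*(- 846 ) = 166502952=   2^3*3^4 * 7^1*11^1*47^1*71^1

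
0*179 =0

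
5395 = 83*65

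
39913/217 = 183+202/217 = 183.93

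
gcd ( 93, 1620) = 3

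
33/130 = 33/130 = 0.25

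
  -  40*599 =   -  23960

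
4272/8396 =1068/2099 = 0.51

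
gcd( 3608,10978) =22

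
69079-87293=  - 18214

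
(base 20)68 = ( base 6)332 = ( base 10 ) 128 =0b10000000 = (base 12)a8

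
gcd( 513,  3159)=27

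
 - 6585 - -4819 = -1766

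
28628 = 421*68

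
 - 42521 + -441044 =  - 483565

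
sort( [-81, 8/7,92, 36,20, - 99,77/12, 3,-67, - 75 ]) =[ - 99, - 81, - 75,- 67, 8/7,3, 77/12,20,36, 92] 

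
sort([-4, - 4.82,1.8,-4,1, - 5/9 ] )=[ - 4.82,-4,  -  4,-5/9,1 , 1.8 ]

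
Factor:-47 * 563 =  -26461 = - 47^1*563^1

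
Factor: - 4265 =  - 5^1*853^1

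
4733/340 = 13 + 313/340 = 13.92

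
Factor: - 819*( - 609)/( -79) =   -  3^3*7^2*13^1*29^1*79^( - 1 ) = - 498771/79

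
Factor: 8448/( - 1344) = - 2^2*7^( - 1)*11^1 = - 44/7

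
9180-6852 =2328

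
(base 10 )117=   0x75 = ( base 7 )225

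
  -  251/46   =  -251/46 = - 5.46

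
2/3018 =1/1509 = 0.00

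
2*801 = 1602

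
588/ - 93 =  - 7 +21/31 = -6.32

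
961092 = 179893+781199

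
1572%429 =285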